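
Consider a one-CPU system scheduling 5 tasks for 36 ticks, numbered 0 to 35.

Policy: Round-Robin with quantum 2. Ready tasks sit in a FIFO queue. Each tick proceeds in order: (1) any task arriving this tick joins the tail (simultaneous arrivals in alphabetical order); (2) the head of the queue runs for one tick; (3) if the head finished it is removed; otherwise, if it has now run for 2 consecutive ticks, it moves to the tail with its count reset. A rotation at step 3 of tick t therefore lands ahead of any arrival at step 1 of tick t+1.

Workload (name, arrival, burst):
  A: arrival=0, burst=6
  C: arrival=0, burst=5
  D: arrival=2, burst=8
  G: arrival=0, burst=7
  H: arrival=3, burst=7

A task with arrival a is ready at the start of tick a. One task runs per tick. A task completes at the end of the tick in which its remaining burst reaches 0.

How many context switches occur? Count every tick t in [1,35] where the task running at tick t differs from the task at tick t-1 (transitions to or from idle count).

context switches = 18

t=0: queue=[A,C,G] q_used=0 → run A
t=1: queue=[A,C,G] q_used=1 → run A
t=2: queue=[C,G,A,D] q_used=0 → run C
t=3: queue=[C,G,A,D,H] q_used=1 → run C
t=4: queue=[G,A,D,H,C] q_used=0 → run G
t=5: queue=[G,A,D,H,C] q_used=1 → run G
t=6: queue=[A,D,H,C,G] q_used=0 → run A
t=7: queue=[A,D,H,C,G] q_used=1 → run A
t=8: queue=[D,H,C,G,A] q_used=0 → run D
t=9: queue=[D,H,C,G,A] q_used=1 → run D
t=10: queue=[H,C,G,A,D] q_used=0 → run H
t=11: queue=[H,C,G,A,D] q_used=1 → run H
t=12: queue=[C,G,A,D,H] q_used=0 → run C
t=13: queue=[C,G,A,D,H] q_used=1 → run C
t=14: queue=[G,A,D,H,C] q_used=0 → run G
t=15: queue=[G,A,D,H,C] q_used=1 → run G
t=16: queue=[A,D,H,C,G] q_used=0 → run A
t=17: queue=[A,D,H,C,G] q_used=1 → run A
t=18: queue=[D,H,C,G] q_used=0 → run D
t=19: queue=[D,H,C,G] q_used=1 → run D
t=20: queue=[H,C,G,D] q_used=0 → run H
t=21: queue=[H,C,G,D] q_used=1 → run H
t=22: queue=[C,G,D,H] q_used=0 → run C
t=23: queue=[G,D,H] q_used=0 → run G
t=24: queue=[G,D,H] q_used=1 → run G
t=25: queue=[D,H,G] q_used=0 → run D
t=26: queue=[D,H,G] q_used=1 → run D
t=27: queue=[H,G,D] q_used=0 → run H
t=28: queue=[H,G,D] q_used=1 → run H
t=29: queue=[G,D,H] q_used=0 → run G
t=30: queue=[D,H] q_used=0 → run D
t=31: queue=[D,H] q_used=1 → run D
t=32: queue=[H] q_used=0 → run H
t=33: (idle)
t=34: (idle)
t=35: (idle)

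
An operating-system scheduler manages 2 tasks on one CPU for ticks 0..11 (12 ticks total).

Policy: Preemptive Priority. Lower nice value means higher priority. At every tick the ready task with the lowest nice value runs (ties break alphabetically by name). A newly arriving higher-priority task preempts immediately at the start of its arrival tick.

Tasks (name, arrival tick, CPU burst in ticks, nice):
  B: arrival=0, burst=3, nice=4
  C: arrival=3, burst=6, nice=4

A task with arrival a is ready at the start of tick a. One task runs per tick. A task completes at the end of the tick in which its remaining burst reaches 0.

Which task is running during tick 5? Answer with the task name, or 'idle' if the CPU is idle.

running at tick 5 = C

t=0: ready={B} → run B
t=1: ready={B} → run B
t=2: ready={B} → run B
t=3: ready={C} → run C
t=4: ready={C} → run C
t=5: ready={C} → run C
t=6: ready={C} → run C
t=7: ready={C} → run C
t=8: ready={C} → run C
t=9: (idle)
t=10: (idle)
t=11: (idle)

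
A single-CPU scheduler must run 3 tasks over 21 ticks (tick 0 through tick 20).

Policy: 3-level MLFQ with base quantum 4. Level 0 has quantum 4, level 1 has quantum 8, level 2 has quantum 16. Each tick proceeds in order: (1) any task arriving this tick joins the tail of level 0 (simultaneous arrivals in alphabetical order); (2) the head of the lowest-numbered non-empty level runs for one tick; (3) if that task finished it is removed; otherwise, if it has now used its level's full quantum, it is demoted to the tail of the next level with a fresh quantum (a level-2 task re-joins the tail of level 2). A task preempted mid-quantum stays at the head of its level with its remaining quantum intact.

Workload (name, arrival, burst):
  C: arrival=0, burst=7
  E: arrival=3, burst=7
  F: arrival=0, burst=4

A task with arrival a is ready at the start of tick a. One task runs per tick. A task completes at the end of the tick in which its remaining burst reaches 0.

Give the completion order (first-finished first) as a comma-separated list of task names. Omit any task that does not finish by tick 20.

t=0: L0/L1/L2 = CF/-/- → run C
t=1: L0/L1/L2 = CF/-/- → run C
t=2: L0/L1/L2 = CF/-/- → run C
t=3: L0/L1/L2 = CFE/-/- → run C
t=4: L0/L1/L2 = FE/C/- → run F
t=5: L0/L1/L2 = FE/C/- → run F
t=6: L0/L1/L2 = FE/C/- → run F
t=7: L0/L1/L2 = FE/C/- → run F
t=8: L0/L1/L2 = E/C/- → run E
t=9: L0/L1/L2 = E/C/- → run E
t=10: L0/L1/L2 = E/C/- → run E
t=11: L0/L1/L2 = E/C/- → run E
t=12: L0/L1/L2 = -/CE/- → run C
t=13: L0/L1/L2 = -/CE/- → run C
t=14: L0/L1/L2 = -/CE/- → run C
t=15: L0/L1/L2 = -/E/- → run E
t=16: L0/L1/L2 = -/E/- → run E
t=17: L0/L1/L2 = -/E/- → run E
t=18: (idle)
t=19: (idle)
t=20: (idle)

completion order = F, C, E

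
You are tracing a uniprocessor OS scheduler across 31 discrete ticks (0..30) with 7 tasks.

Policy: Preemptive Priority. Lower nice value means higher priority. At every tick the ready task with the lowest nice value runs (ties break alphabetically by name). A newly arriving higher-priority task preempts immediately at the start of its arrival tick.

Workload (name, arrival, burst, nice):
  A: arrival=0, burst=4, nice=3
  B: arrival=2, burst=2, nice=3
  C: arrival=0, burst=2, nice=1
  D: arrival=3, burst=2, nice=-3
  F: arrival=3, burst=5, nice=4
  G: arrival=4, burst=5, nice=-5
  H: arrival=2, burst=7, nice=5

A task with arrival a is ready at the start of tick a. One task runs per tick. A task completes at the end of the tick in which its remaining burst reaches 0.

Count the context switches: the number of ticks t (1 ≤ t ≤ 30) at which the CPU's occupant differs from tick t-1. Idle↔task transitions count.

t=0: ready={A,C} → run C
t=1: ready={A,C} → run C
t=2: ready={A,B,H} → run A
t=3: ready={A,B,D,F,H} → run D
t=4: ready={A,B,D,F,G,H} → run G
t=5: ready={A,B,D,F,G,H} → run G
t=6: ready={A,B,D,F,G,H} → run G
t=7: ready={A,B,D,F,G,H} → run G
t=8: ready={A,B,D,F,G,H} → run G
t=9: ready={A,B,D,F,H} → run D
t=10: ready={A,B,F,H} → run A
t=11: ready={A,B,F,H} → run A
t=12: ready={A,B,F,H} → run A
t=13: ready={B,F,H} → run B
t=14: ready={B,F,H} → run B
t=15: ready={F,H} → run F
t=16: ready={F,H} → run F
t=17: ready={F,H} → run F
t=18: ready={F,H} → run F
t=19: ready={F,H} → run F
t=20: ready={H} → run H
t=21: ready={H} → run H
t=22: ready={H} → run H
t=23: ready={H} → run H
t=24: ready={H} → run H
t=25: ready={H} → run H
t=26: ready={H} → run H
t=27: (idle)
t=28: (idle)
t=29: (idle)
t=30: (idle)

context switches = 9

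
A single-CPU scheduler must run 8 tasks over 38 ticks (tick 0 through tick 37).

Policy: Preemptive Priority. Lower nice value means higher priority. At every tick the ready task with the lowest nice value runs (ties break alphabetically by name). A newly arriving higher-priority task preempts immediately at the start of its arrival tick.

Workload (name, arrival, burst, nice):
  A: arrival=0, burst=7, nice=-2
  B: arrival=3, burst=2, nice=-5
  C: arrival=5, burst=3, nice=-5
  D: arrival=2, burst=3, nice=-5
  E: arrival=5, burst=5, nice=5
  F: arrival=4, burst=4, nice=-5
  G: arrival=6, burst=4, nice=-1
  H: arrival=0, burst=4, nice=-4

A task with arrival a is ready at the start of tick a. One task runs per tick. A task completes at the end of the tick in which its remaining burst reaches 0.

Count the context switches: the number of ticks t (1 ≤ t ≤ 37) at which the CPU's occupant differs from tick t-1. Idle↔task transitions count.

t=0: ready={A,H} → run H
t=1: ready={A,H} → run H
t=2: ready={A,D,H} → run D
t=3: ready={A,B,D,H} → run B
t=4: ready={A,B,D,F,H} → run B
t=5: ready={A,C,D,E,F,H} → run C
t=6: ready={A,C,D,E,F,G,H} → run C
t=7: ready={A,C,D,E,F,G,H} → run C
t=8: ready={A,D,E,F,G,H} → run D
t=9: ready={A,D,E,F,G,H} → run D
t=10: ready={A,E,F,G,H} → run F
t=11: ready={A,E,F,G,H} → run F
t=12: ready={A,E,F,G,H} → run F
t=13: ready={A,E,F,G,H} → run F
t=14: ready={A,E,G,H} → run H
t=15: ready={A,E,G,H} → run H
t=16: ready={A,E,G} → run A
t=17: ready={A,E,G} → run A
t=18: ready={A,E,G} → run A
t=19: ready={A,E,G} → run A
t=20: ready={A,E,G} → run A
t=21: ready={A,E,G} → run A
t=22: ready={A,E,G} → run A
t=23: ready={E,G} → run G
t=24: ready={E,G} → run G
t=25: ready={E,G} → run G
t=26: ready={E,G} → run G
t=27: ready={E} → run E
t=28: ready={E} → run E
t=29: ready={E} → run E
t=30: ready={E} → run E
t=31: ready={E} → run E
t=32: (idle)
t=33: (idle)
t=34: (idle)
t=35: (idle)
t=36: (idle)
t=37: (idle)

context switches = 10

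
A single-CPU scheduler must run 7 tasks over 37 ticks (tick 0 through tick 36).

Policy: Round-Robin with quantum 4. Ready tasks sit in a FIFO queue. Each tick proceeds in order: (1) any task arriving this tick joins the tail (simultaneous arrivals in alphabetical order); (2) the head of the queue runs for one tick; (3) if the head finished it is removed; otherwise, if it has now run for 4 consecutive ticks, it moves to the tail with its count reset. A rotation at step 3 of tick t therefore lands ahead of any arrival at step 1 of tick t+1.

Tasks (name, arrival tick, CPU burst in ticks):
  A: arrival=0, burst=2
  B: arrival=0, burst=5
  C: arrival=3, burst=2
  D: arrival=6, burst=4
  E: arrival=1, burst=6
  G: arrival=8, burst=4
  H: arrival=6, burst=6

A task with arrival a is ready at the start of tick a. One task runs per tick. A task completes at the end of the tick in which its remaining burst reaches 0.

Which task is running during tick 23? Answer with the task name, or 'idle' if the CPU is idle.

t=0: queue=[A,B] q_used=0 → run A
t=1: queue=[A,B,E] q_used=1 → run A
t=2: queue=[B,E] q_used=0 → run B
t=3: queue=[B,E,C] q_used=1 → run B
t=4: queue=[B,E,C] q_used=2 → run B
t=5: queue=[B,E,C] q_used=3 → run B
t=6: queue=[E,C,B,D,H] q_used=0 → run E
t=7: queue=[E,C,B,D,H] q_used=1 → run E
t=8: queue=[E,C,B,D,H,G] q_used=2 → run E
t=9: queue=[E,C,B,D,H,G] q_used=3 → run E
t=10: queue=[C,B,D,H,G,E] q_used=0 → run C
t=11: queue=[C,B,D,H,G,E] q_used=1 → run C
t=12: queue=[B,D,H,G,E] q_used=0 → run B
t=13: queue=[D,H,G,E] q_used=0 → run D
t=14: queue=[D,H,G,E] q_used=1 → run D
t=15: queue=[D,H,G,E] q_used=2 → run D
t=16: queue=[D,H,G,E] q_used=3 → run D
t=17: queue=[H,G,E] q_used=0 → run H
t=18: queue=[H,G,E] q_used=1 → run H
t=19: queue=[H,G,E] q_used=2 → run H
t=20: queue=[H,G,E] q_used=3 → run H
t=21: queue=[G,E,H] q_used=0 → run G
t=22: queue=[G,E,H] q_used=1 → run G
t=23: queue=[G,E,H] q_used=2 → run G
t=24: queue=[G,E,H] q_used=3 → run G
t=25: queue=[E,H] q_used=0 → run E
t=26: queue=[E,H] q_used=1 → run E
t=27: queue=[H] q_used=0 → run H
t=28: queue=[H] q_used=1 → run H
t=29: (idle)
t=30: (idle)
t=31: (idle)
t=32: (idle)
t=33: (idle)
t=34: (idle)
t=35: (idle)
t=36: (idle)

running at tick 23 = G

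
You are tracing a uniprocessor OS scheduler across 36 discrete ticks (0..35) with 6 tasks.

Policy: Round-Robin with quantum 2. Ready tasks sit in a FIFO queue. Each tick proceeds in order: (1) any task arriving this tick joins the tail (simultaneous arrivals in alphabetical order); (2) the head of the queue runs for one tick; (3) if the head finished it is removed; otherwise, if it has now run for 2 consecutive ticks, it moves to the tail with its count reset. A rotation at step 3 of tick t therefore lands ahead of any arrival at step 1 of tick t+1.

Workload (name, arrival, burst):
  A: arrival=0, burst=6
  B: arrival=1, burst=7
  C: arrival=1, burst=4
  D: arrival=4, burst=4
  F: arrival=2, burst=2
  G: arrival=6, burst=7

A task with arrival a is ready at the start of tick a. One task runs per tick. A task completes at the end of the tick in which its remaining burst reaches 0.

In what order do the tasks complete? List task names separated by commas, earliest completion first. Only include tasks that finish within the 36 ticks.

t=0: queue=[A] q_used=0 → run A
t=1: queue=[A,B,C] q_used=1 → run A
t=2: queue=[B,C,A,F] q_used=0 → run B
t=3: queue=[B,C,A,F] q_used=1 → run B
t=4: queue=[C,A,F,B,D] q_used=0 → run C
t=5: queue=[C,A,F,B,D] q_used=1 → run C
t=6: queue=[A,F,B,D,C,G] q_used=0 → run A
t=7: queue=[A,F,B,D,C,G] q_used=1 → run A
t=8: queue=[F,B,D,C,G,A] q_used=0 → run F
t=9: queue=[F,B,D,C,G,A] q_used=1 → run F
t=10: queue=[B,D,C,G,A] q_used=0 → run B
t=11: queue=[B,D,C,G,A] q_used=1 → run B
t=12: queue=[D,C,G,A,B] q_used=0 → run D
t=13: queue=[D,C,G,A,B] q_used=1 → run D
t=14: queue=[C,G,A,B,D] q_used=0 → run C
t=15: queue=[C,G,A,B,D] q_used=1 → run C
t=16: queue=[G,A,B,D] q_used=0 → run G
t=17: queue=[G,A,B,D] q_used=1 → run G
t=18: queue=[A,B,D,G] q_used=0 → run A
t=19: queue=[A,B,D,G] q_used=1 → run A
t=20: queue=[B,D,G] q_used=0 → run B
t=21: queue=[B,D,G] q_used=1 → run B
t=22: queue=[D,G,B] q_used=0 → run D
t=23: queue=[D,G,B] q_used=1 → run D
t=24: queue=[G,B] q_used=0 → run G
t=25: queue=[G,B] q_used=1 → run G
t=26: queue=[B,G] q_used=0 → run B
t=27: queue=[G] q_used=0 → run G
t=28: queue=[G] q_used=1 → run G
t=29: queue=[G] q_used=0 → run G
t=30: (idle)
t=31: (idle)
t=32: (idle)
t=33: (idle)
t=34: (idle)
t=35: (idle)

completion order = F, C, A, D, B, G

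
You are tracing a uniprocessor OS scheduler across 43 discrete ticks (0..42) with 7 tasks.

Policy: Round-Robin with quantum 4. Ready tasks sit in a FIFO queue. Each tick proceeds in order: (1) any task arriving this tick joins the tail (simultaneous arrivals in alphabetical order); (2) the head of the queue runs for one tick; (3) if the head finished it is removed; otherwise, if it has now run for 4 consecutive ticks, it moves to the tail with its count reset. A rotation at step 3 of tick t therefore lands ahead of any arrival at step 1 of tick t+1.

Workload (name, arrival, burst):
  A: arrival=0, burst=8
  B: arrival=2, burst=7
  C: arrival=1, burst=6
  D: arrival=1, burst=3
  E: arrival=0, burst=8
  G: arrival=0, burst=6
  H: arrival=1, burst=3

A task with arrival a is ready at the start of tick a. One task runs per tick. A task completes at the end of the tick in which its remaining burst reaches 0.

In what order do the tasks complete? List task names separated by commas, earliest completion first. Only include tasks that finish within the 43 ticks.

t=0: queue=[A,E,G] q_used=0 → run A
t=1: queue=[A,E,G,C,D,H] q_used=1 → run A
t=2: queue=[A,E,G,C,D,H,B] q_used=2 → run A
t=3: queue=[A,E,G,C,D,H,B] q_used=3 → run A
t=4: queue=[E,G,C,D,H,B,A] q_used=0 → run E
t=5: queue=[E,G,C,D,H,B,A] q_used=1 → run E
t=6: queue=[E,G,C,D,H,B,A] q_used=2 → run E
t=7: queue=[E,G,C,D,H,B,A] q_used=3 → run E
t=8: queue=[G,C,D,H,B,A,E] q_used=0 → run G
t=9: queue=[G,C,D,H,B,A,E] q_used=1 → run G
t=10: queue=[G,C,D,H,B,A,E] q_used=2 → run G
t=11: queue=[G,C,D,H,B,A,E] q_used=3 → run G
t=12: queue=[C,D,H,B,A,E,G] q_used=0 → run C
t=13: queue=[C,D,H,B,A,E,G] q_used=1 → run C
t=14: queue=[C,D,H,B,A,E,G] q_used=2 → run C
t=15: queue=[C,D,H,B,A,E,G] q_used=3 → run C
t=16: queue=[D,H,B,A,E,G,C] q_used=0 → run D
t=17: queue=[D,H,B,A,E,G,C] q_used=1 → run D
t=18: queue=[D,H,B,A,E,G,C] q_used=2 → run D
t=19: queue=[H,B,A,E,G,C] q_used=0 → run H
t=20: queue=[H,B,A,E,G,C] q_used=1 → run H
t=21: queue=[H,B,A,E,G,C] q_used=2 → run H
t=22: queue=[B,A,E,G,C] q_used=0 → run B
t=23: queue=[B,A,E,G,C] q_used=1 → run B
t=24: queue=[B,A,E,G,C] q_used=2 → run B
t=25: queue=[B,A,E,G,C] q_used=3 → run B
t=26: queue=[A,E,G,C,B] q_used=0 → run A
t=27: queue=[A,E,G,C,B] q_used=1 → run A
t=28: queue=[A,E,G,C,B] q_used=2 → run A
t=29: queue=[A,E,G,C,B] q_used=3 → run A
t=30: queue=[E,G,C,B] q_used=0 → run E
t=31: queue=[E,G,C,B] q_used=1 → run E
t=32: queue=[E,G,C,B] q_used=2 → run E
t=33: queue=[E,G,C,B] q_used=3 → run E
t=34: queue=[G,C,B] q_used=0 → run G
t=35: queue=[G,C,B] q_used=1 → run G
t=36: queue=[C,B] q_used=0 → run C
t=37: queue=[C,B] q_used=1 → run C
t=38: queue=[B] q_used=0 → run B
t=39: queue=[B] q_used=1 → run B
t=40: queue=[B] q_used=2 → run B
t=41: (idle)
t=42: (idle)

completion order = D, H, A, E, G, C, B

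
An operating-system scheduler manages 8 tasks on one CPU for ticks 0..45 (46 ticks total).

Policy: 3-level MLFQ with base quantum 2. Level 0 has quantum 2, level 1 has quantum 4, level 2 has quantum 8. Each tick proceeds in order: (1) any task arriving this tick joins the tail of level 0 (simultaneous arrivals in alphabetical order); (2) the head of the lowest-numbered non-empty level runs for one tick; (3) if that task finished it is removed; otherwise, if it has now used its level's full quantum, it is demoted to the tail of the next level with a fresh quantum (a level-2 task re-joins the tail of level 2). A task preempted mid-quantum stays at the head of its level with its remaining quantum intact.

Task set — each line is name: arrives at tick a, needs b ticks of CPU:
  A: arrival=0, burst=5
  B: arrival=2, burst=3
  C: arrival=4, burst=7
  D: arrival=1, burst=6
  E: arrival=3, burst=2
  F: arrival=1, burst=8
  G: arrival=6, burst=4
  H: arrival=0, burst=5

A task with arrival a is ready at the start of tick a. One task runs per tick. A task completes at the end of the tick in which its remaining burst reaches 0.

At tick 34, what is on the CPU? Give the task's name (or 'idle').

t=0: L0/L1/L2 = AH/-/- → run A
t=1: L0/L1/L2 = AHDF/-/- → run A
t=2: L0/L1/L2 = HDFB/A/- → run H
t=3: L0/L1/L2 = HDFBE/A/- → run H
t=4: L0/L1/L2 = DFBEC/AH/- → run D
t=5: L0/L1/L2 = DFBEC/AH/- → run D
t=6: L0/L1/L2 = FBECG/AHD/- → run F
t=7: L0/L1/L2 = FBECG/AHD/- → run F
t=8: L0/L1/L2 = BECG/AHDF/- → run B
t=9: L0/L1/L2 = BECG/AHDF/- → run B
t=10: L0/L1/L2 = ECG/AHDFB/- → run E
t=11: L0/L1/L2 = ECG/AHDFB/- → run E
t=12: L0/L1/L2 = CG/AHDFB/- → run C
t=13: L0/L1/L2 = CG/AHDFB/- → run C
t=14: L0/L1/L2 = G/AHDFBC/- → run G
t=15: L0/L1/L2 = G/AHDFBC/- → run G
t=16: L0/L1/L2 = -/AHDFBCG/- → run A
t=17: L0/L1/L2 = -/AHDFBCG/- → run A
t=18: L0/L1/L2 = -/AHDFBCG/- → run A
t=19: L0/L1/L2 = -/HDFBCG/- → run H
t=20: L0/L1/L2 = -/HDFBCG/- → run H
t=21: L0/L1/L2 = -/HDFBCG/- → run H
t=22: L0/L1/L2 = -/DFBCG/- → run D
t=23: L0/L1/L2 = -/DFBCG/- → run D
t=24: L0/L1/L2 = -/DFBCG/- → run D
t=25: L0/L1/L2 = -/DFBCG/- → run D
t=26: L0/L1/L2 = -/FBCG/- → run F
t=27: L0/L1/L2 = -/FBCG/- → run F
t=28: L0/L1/L2 = -/FBCG/- → run F
t=29: L0/L1/L2 = -/FBCG/- → run F
t=30: L0/L1/L2 = -/BCG/F → run B
t=31: L0/L1/L2 = -/CG/F → run C
t=32: L0/L1/L2 = -/CG/F → run C
t=33: L0/L1/L2 = -/CG/F → run C
t=34: L0/L1/L2 = -/CG/F → run C
t=35: L0/L1/L2 = -/G/FC → run G
t=36: L0/L1/L2 = -/G/FC → run G
t=37: L0/L1/L2 = -/-/FC → run F
t=38: L0/L1/L2 = -/-/FC → run F
t=39: L0/L1/L2 = -/-/C → run C
t=40: (idle)
t=41: (idle)
t=42: (idle)
t=43: (idle)
t=44: (idle)
t=45: (idle)

running at tick 34 = C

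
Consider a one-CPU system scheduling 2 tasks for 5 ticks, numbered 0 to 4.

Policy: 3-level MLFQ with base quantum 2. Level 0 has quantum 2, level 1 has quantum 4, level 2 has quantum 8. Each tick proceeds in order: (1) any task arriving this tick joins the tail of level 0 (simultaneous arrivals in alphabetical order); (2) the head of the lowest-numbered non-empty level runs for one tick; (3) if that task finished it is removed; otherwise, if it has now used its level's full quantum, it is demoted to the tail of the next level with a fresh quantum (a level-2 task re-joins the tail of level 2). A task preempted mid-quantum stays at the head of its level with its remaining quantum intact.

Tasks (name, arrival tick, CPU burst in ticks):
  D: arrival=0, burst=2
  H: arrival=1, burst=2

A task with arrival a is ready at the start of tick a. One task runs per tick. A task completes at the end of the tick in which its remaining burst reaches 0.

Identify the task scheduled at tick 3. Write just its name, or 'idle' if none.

running at tick 3 = H

t=0: L0/L1/L2 = D/-/- → run D
t=1: L0/L1/L2 = DH/-/- → run D
t=2: L0/L1/L2 = H/-/- → run H
t=3: L0/L1/L2 = H/-/- → run H
t=4: (idle)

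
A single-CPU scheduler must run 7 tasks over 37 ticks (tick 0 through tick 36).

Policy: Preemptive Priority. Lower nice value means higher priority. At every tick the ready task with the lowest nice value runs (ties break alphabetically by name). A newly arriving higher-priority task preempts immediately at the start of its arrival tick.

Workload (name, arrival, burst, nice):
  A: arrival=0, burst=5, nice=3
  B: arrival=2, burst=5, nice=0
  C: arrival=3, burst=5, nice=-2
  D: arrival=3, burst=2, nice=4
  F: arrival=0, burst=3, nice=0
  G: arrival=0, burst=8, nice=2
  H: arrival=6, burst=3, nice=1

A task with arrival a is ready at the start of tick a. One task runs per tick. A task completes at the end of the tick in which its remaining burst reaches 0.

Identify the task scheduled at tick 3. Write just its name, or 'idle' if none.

t=0: ready={A,F,G} → run F
t=1: ready={A,F,G} → run F
t=2: ready={A,B,F,G} → run B
t=3: ready={A,B,C,D,F,G} → run C
t=4: ready={A,B,C,D,F,G} → run C
t=5: ready={A,B,C,D,F,G} → run C
t=6: ready={A,B,C,D,F,G,H} → run C
t=7: ready={A,B,C,D,F,G,H} → run C
t=8: ready={A,B,D,F,G,H} → run B
t=9: ready={A,B,D,F,G,H} → run B
t=10: ready={A,B,D,F,G,H} → run B
t=11: ready={A,B,D,F,G,H} → run B
t=12: ready={A,D,F,G,H} → run F
t=13: ready={A,D,G,H} → run H
t=14: ready={A,D,G,H} → run H
t=15: ready={A,D,G,H} → run H
t=16: ready={A,D,G} → run G
t=17: ready={A,D,G} → run G
t=18: ready={A,D,G} → run G
t=19: ready={A,D,G} → run G
t=20: ready={A,D,G} → run G
t=21: ready={A,D,G} → run G
t=22: ready={A,D,G} → run G
t=23: ready={A,D,G} → run G
t=24: ready={A,D} → run A
t=25: ready={A,D} → run A
t=26: ready={A,D} → run A
t=27: ready={A,D} → run A
t=28: ready={A,D} → run A
t=29: ready={D} → run D
t=30: ready={D} → run D
t=31: (idle)
t=32: (idle)
t=33: (idle)
t=34: (idle)
t=35: (idle)
t=36: (idle)

running at tick 3 = C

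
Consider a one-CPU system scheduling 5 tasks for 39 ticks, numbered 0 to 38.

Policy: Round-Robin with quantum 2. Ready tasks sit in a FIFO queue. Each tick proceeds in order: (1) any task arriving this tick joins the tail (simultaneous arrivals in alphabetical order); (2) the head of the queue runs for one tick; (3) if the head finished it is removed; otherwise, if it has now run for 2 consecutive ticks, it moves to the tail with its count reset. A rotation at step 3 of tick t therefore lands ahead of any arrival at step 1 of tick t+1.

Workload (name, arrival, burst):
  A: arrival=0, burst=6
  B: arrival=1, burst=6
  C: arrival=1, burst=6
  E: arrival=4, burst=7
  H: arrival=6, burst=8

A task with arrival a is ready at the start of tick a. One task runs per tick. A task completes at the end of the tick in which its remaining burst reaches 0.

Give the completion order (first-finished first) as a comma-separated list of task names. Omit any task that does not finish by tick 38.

completion order = A, B, C, E, H

t=0: queue=[A] q_used=0 → run A
t=1: queue=[A,B,C] q_used=1 → run A
t=2: queue=[B,C,A] q_used=0 → run B
t=3: queue=[B,C,A] q_used=1 → run B
t=4: queue=[C,A,B,E] q_used=0 → run C
t=5: queue=[C,A,B,E] q_used=1 → run C
t=6: queue=[A,B,E,C,H] q_used=0 → run A
t=7: queue=[A,B,E,C,H] q_used=1 → run A
t=8: queue=[B,E,C,H,A] q_used=0 → run B
t=9: queue=[B,E,C,H,A] q_used=1 → run B
t=10: queue=[E,C,H,A,B] q_used=0 → run E
t=11: queue=[E,C,H,A,B] q_used=1 → run E
t=12: queue=[C,H,A,B,E] q_used=0 → run C
t=13: queue=[C,H,A,B,E] q_used=1 → run C
t=14: queue=[H,A,B,E,C] q_used=0 → run H
t=15: queue=[H,A,B,E,C] q_used=1 → run H
t=16: queue=[A,B,E,C,H] q_used=0 → run A
t=17: queue=[A,B,E,C,H] q_used=1 → run A
t=18: queue=[B,E,C,H] q_used=0 → run B
t=19: queue=[B,E,C,H] q_used=1 → run B
t=20: queue=[E,C,H] q_used=0 → run E
t=21: queue=[E,C,H] q_used=1 → run E
t=22: queue=[C,H,E] q_used=0 → run C
t=23: queue=[C,H,E] q_used=1 → run C
t=24: queue=[H,E] q_used=0 → run H
t=25: queue=[H,E] q_used=1 → run H
t=26: queue=[E,H] q_used=0 → run E
t=27: queue=[E,H] q_used=1 → run E
t=28: queue=[H,E] q_used=0 → run H
t=29: queue=[H,E] q_used=1 → run H
t=30: queue=[E,H] q_used=0 → run E
t=31: queue=[H] q_used=0 → run H
t=32: queue=[H] q_used=1 → run H
t=33: (idle)
t=34: (idle)
t=35: (idle)
t=36: (idle)
t=37: (idle)
t=38: (idle)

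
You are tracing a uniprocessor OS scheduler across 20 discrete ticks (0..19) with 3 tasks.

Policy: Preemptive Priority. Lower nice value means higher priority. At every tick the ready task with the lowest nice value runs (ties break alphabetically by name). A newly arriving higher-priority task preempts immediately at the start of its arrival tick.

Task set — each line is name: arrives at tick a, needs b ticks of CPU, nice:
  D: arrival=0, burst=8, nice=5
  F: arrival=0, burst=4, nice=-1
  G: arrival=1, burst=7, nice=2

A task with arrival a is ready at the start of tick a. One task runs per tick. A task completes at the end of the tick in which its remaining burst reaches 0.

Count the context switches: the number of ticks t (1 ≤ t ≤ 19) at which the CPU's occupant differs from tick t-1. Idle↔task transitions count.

context switches = 3

t=0: ready={D,F} → run F
t=1: ready={D,F,G} → run F
t=2: ready={D,F,G} → run F
t=3: ready={D,F,G} → run F
t=4: ready={D,G} → run G
t=5: ready={D,G} → run G
t=6: ready={D,G} → run G
t=7: ready={D,G} → run G
t=8: ready={D,G} → run G
t=9: ready={D,G} → run G
t=10: ready={D,G} → run G
t=11: ready={D} → run D
t=12: ready={D} → run D
t=13: ready={D} → run D
t=14: ready={D} → run D
t=15: ready={D} → run D
t=16: ready={D} → run D
t=17: ready={D} → run D
t=18: ready={D} → run D
t=19: (idle)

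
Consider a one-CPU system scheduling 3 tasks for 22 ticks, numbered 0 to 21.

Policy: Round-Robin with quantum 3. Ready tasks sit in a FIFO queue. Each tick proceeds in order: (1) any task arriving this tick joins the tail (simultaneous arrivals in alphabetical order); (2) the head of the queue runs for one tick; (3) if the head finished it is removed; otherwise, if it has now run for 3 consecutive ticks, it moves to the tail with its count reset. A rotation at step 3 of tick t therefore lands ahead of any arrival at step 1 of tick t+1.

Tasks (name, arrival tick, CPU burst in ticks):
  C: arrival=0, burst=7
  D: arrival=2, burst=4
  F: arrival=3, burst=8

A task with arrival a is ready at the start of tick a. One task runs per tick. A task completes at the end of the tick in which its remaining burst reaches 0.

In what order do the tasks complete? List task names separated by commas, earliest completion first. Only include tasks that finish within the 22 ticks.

completion order = D, C, F

t=0: queue=[C] q_used=0 → run C
t=1: queue=[C] q_used=1 → run C
t=2: queue=[C,D] q_used=2 → run C
t=3: queue=[D,C,F] q_used=0 → run D
t=4: queue=[D,C,F] q_used=1 → run D
t=5: queue=[D,C,F] q_used=2 → run D
t=6: queue=[C,F,D] q_used=0 → run C
t=7: queue=[C,F,D] q_used=1 → run C
t=8: queue=[C,F,D] q_used=2 → run C
t=9: queue=[F,D,C] q_used=0 → run F
t=10: queue=[F,D,C] q_used=1 → run F
t=11: queue=[F,D,C] q_used=2 → run F
t=12: queue=[D,C,F] q_used=0 → run D
t=13: queue=[C,F] q_used=0 → run C
t=14: queue=[F] q_used=0 → run F
t=15: queue=[F] q_used=1 → run F
t=16: queue=[F] q_used=2 → run F
t=17: queue=[F] q_used=0 → run F
t=18: queue=[F] q_used=1 → run F
t=19: (idle)
t=20: (idle)
t=21: (idle)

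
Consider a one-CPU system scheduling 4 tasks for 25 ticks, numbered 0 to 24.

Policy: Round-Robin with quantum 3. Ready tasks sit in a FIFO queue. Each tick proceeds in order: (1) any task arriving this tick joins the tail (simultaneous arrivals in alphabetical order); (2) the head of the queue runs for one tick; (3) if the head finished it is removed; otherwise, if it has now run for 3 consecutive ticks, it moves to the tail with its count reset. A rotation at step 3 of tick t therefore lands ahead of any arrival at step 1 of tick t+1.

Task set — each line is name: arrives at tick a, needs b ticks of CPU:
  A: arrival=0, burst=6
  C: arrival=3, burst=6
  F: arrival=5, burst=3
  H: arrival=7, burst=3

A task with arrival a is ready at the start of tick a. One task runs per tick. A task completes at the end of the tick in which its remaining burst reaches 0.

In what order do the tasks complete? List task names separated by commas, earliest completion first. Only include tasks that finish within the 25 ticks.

t=0: queue=[A] q_used=0 → run A
t=1: queue=[A] q_used=1 → run A
t=2: queue=[A] q_used=2 → run A
t=3: queue=[A,C] q_used=0 → run A
t=4: queue=[A,C] q_used=1 → run A
t=5: queue=[A,C,F] q_used=2 → run A
t=6: queue=[C,F] q_used=0 → run C
t=7: queue=[C,F,H] q_used=1 → run C
t=8: queue=[C,F,H] q_used=2 → run C
t=9: queue=[F,H,C] q_used=0 → run F
t=10: queue=[F,H,C] q_used=1 → run F
t=11: queue=[F,H,C] q_used=2 → run F
t=12: queue=[H,C] q_used=0 → run H
t=13: queue=[H,C] q_used=1 → run H
t=14: queue=[H,C] q_used=2 → run H
t=15: queue=[C] q_used=0 → run C
t=16: queue=[C] q_used=1 → run C
t=17: queue=[C] q_used=2 → run C
t=18: (idle)
t=19: (idle)
t=20: (idle)
t=21: (idle)
t=22: (idle)
t=23: (idle)
t=24: (idle)

completion order = A, F, H, C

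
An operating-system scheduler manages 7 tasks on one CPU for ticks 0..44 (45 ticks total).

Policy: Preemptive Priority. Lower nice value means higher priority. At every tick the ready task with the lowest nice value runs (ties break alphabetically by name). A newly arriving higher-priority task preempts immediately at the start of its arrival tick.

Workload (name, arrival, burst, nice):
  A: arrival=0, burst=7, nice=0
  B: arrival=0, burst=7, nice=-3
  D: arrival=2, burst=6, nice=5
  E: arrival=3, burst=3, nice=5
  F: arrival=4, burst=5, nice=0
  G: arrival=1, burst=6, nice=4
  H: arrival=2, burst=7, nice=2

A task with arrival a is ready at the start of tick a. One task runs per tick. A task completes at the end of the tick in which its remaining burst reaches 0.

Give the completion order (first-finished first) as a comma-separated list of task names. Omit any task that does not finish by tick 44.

t=0: ready={A,B} → run B
t=1: ready={A,B,G} → run B
t=2: ready={A,B,D,G,H} → run B
t=3: ready={A,B,D,E,G,H} → run B
t=4: ready={A,B,D,E,F,G,H} → run B
t=5: ready={A,B,D,E,F,G,H} → run B
t=6: ready={A,B,D,E,F,G,H} → run B
t=7: ready={A,D,E,F,G,H} → run A
t=8: ready={A,D,E,F,G,H} → run A
t=9: ready={A,D,E,F,G,H} → run A
t=10: ready={A,D,E,F,G,H} → run A
t=11: ready={A,D,E,F,G,H} → run A
t=12: ready={A,D,E,F,G,H} → run A
t=13: ready={A,D,E,F,G,H} → run A
t=14: ready={D,E,F,G,H} → run F
t=15: ready={D,E,F,G,H} → run F
t=16: ready={D,E,F,G,H} → run F
t=17: ready={D,E,F,G,H} → run F
t=18: ready={D,E,F,G,H} → run F
t=19: ready={D,E,G,H} → run H
t=20: ready={D,E,G,H} → run H
t=21: ready={D,E,G,H} → run H
t=22: ready={D,E,G,H} → run H
t=23: ready={D,E,G,H} → run H
t=24: ready={D,E,G,H} → run H
t=25: ready={D,E,G,H} → run H
t=26: ready={D,E,G} → run G
t=27: ready={D,E,G} → run G
t=28: ready={D,E,G} → run G
t=29: ready={D,E,G} → run G
t=30: ready={D,E,G} → run G
t=31: ready={D,E,G} → run G
t=32: ready={D,E} → run D
t=33: ready={D,E} → run D
t=34: ready={D,E} → run D
t=35: ready={D,E} → run D
t=36: ready={D,E} → run D
t=37: ready={D,E} → run D
t=38: ready={E} → run E
t=39: ready={E} → run E
t=40: ready={E} → run E
t=41: (idle)
t=42: (idle)
t=43: (idle)
t=44: (idle)

completion order = B, A, F, H, G, D, E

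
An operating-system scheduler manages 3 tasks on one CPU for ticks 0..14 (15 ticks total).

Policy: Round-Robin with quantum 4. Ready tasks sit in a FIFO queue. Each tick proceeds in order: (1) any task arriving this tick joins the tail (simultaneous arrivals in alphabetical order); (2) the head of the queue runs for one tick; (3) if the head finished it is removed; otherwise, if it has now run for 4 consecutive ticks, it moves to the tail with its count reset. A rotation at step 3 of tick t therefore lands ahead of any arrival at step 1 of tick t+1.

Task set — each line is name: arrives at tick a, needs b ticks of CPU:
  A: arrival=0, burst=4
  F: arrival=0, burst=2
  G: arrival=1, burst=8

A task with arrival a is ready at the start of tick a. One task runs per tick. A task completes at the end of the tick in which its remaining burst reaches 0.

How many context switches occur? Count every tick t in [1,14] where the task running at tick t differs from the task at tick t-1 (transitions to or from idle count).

t=0: queue=[A,F] q_used=0 → run A
t=1: queue=[A,F,G] q_used=1 → run A
t=2: queue=[A,F,G] q_used=2 → run A
t=3: queue=[A,F,G] q_used=3 → run A
t=4: queue=[F,G] q_used=0 → run F
t=5: queue=[F,G] q_used=1 → run F
t=6: queue=[G] q_used=0 → run G
t=7: queue=[G] q_used=1 → run G
t=8: queue=[G] q_used=2 → run G
t=9: queue=[G] q_used=3 → run G
t=10: queue=[G] q_used=0 → run G
t=11: queue=[G] q_used=1 → run G
t=12: queue=[G] q_used=2 → run G
t=13: queue=[G] q_used=3 → run G
t=14: (idle)

context switches = 3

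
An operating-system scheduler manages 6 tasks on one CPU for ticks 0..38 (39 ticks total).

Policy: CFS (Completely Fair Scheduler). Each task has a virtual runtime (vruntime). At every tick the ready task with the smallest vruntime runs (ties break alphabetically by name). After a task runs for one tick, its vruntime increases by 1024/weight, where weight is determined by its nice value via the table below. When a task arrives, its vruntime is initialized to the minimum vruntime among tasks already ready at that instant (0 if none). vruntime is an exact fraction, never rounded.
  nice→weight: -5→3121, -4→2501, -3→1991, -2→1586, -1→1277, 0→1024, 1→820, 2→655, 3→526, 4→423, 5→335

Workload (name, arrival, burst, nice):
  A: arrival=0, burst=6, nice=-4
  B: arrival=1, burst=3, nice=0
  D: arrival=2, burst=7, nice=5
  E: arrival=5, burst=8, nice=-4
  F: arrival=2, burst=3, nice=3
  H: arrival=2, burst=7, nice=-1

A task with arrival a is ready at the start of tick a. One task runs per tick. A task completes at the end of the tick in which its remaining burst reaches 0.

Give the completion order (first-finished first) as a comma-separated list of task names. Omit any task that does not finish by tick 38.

t=0: vr[A=0] → run A
t=1: vr[A=1024/2501 B=1024/2501] → run A
t=2: vr[A=2048/2501 B=1024/2501 D=1024/2501 F=1024/2501 H=1024/2501] → run B
t=3: vr[A=2048/2501 B=3525/2501 D=1024/2501 F=1024/2501 H=1024/2501] → run D
t=4: vr[A=2048/2501 B=3525/2501 D=2904064/837835 F=1024/2501 H=1024/2501] → run F
t=5: vr[A=2048/2501 B=3525/2501 D=2904064/837835 E=1024/2501 F=1549824/657763 H=1024/2501] → run E
t=6: vr[A=2048/2501 B=3525/2501 D=2904064/837835 E=2048/2501 F=1549824/657763 H=1024/2501] → run H
t=7: vr[A=2048/2501 B=3525/2501 D=2904064/837835 E=2048/2501 F=1549824/657763 H=3868672/3193777] → run A
t=8: vr[A=3072/2501 B=3525/2501 D=2904064/837835 E=2048/2501 F=1549824/657763 H=3868672/3193777] → run E
t=9: vr[A=3072/2501 B=3525/2501 D=2904064/837835 E=3072/2501 F=1549824/657763 H=3868672/3193777] → run H
t=10: vr[A=3072/2501 B=3525/2501 D=2904064/837835 E=3072/2501 F=1549824/657763 H=6429696/3193777] → run A
t=11: vr[A=4096/2501 B=3525/2501 D=2904064/837835 E=3072/2501 F=1549824/657763 H=6429696/3193777] → run E
t=12: vr[A=4096/2501 B=3525/2501 D=2904064/837835 E=4096/2501 F=1549824/657763 H=6429696/3193777] → run B
t=13: vr[A=4096/2501 B=6026/2501 D=2904064/837835 E=4096/2501 F=1549824/657763 H=6429696/3193777] → run A
t=14: vr[A=5120/2501 B=6026/2501 D=2904064/837835 E=4096/2501 F=1549824/657763 H=6429696/3193777] → run E
t=15: vr[A=5120/2501 B=6026/2501 D=2904064/837835 E=5120/2501 F=1549824/657763 H=6429696/3193777] → run H
t=16: vr[A=5120/2501 B=6026/2501 D=2904064/837835 E=5120/2501 F=1549824/657763 H=8990720/3193777] → run A
t=17: vr[B=6026/2501 D=2904064/837835 E=5120/2501 F=1549824/657763 H=8990720/3193777] → run E
t=18: vr[B=6026/2501 D=2904064/837835 E=6144/2501 F=1549824/657763 H=8990720/3193777] → run F
t=19: vr[B=6026/2501 D=2904064/837835 E=6144/2501 F=2830336/657763 H=8990720/3193777] → run B
t=20: vr[D=2904064/837835 E=6144/2501 F=2830336/657763 H=8990720/3193777] → run E
t=21: vr[D=2904064/837835 E=7168/2501 F=2830336/657763 H=8990720/3193777] → run H
t=22: vr[D=2904064/837835 E=7168/2501 F=2830336/657763 H=11551744/3193777] → run E
t=23: vr[D=2904064/837835 E=8192/2501 F=2830336/657763 H=11551744/3193777] → run E
t=24: vr[D=2904064/837835 F=2830336/657763 H=11551744/3193777] → run D
t=25: vr[D=5465088/837835 F=2830336/657763 H=11551744/3193777] → run H
t=26: vr[D=5465088/837835 F=2830336/657763 H=14112768/3193777] → run F
t=27: vr[D=5465088/837835 H=14112768/3193777] → run H
t=28: vr[D=5465088/837835 H=16673792/3193777] → run H
t=29: vr[D=5465088/837835] → run D
t=30: vr[D=8026112/837835] → run D
t=31: vr[D=10587136/837835] → run D
t=32: vr[D=2629632/167567] → run D
t=33: vr[D=15709184/837835] → run D
t=34: (idle)
t=35: (idle)
t=36: (idle)
t=37: (idle)
t=38: (idle)

completion order = A, B, E, F, H, D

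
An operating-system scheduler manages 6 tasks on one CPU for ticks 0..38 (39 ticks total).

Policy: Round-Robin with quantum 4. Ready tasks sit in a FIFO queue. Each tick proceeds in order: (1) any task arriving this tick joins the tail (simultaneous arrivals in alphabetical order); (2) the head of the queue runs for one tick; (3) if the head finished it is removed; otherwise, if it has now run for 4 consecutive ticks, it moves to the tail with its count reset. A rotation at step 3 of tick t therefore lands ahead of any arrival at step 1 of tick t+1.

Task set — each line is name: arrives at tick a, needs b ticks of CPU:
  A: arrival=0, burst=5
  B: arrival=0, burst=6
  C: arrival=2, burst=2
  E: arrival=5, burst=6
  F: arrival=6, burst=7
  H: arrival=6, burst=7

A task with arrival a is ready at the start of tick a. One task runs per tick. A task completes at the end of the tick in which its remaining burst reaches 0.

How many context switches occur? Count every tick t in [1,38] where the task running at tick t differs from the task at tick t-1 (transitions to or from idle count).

context switches = 11

t=0: queue=[A,B] q_used=0 → run A
t=1: queue=[A,B] q_used=1 → run A
t=2: queue=[A,B,C] q_used=2 → run A
t=3: queue=[A,B,C] q_used=3 → run A
t=4: queue=[B,C,A] q_used=0 → run B
t=5: queue=[B,C,A,E] q_used=1 → run B
t=6: queue=[B,C,A,E,F,H] q_used=2 → run B
t=7: queue=[B,C,A,E,F,H] q_used=3 → run B
t=8: queue=[C,A,E,F,H,B] q_used=0 → run C
t=9: queue=[C,A,E,F,H,B] q_used=1 → run C
t=10: queue=[A,E,F,H,B] q_used=0 → run A
t=11: queue=[E,F,H,B] q_used=0 → run E
t=12: queue=[E,F,H,B] q_used=1 → run E
t=13: queue=[E,F,H,B] q_used=2 → run E
t=14: queue=[E,F,H,B] q_used=3 → run E
t=15: queue=[F,H,B,E] q_used=0 → run F
t=16: queue=[F,H,B,E] q_used=1 → run F
t=17: queue=[F,H,B,E] q_used=2 → run F
t=18: queue=[F,H,B,E] q_used=3 → run F
t=19: queue=[H,B,E,F] q_used=0 → run H
t=20: queue=[H,B,E,F] q_used=1 → run H
t=21: queue=[H,B,E,F] q_used=2 → run H
t=22: queue=[H,B,E,F] q_used=3 → run H
t=23: queue=[B,E,F,H] q_used=0 → run B
t=24: queue=[B,E,F,H] q_used=1 → run B
t=25: queue=[E,F,H] q_used=0 → run E
t=26: queue=[E,F,H] q_used=1 → run E
t=27: queue=[F,H] q_used=0 → run F
t=28: queue=[F,H] q_used=1 → run F
t=29: queue=[F,H] q_used=2 → run F
t=30: queue=[H] q_used=0 → run H
t=31: queue=[H] q_used=1 → run H
t=32: queue=[H] q_used=2 → run H
t=33: (idle)
t=34: (idle)
t=35: (idle)
t=36: (idle)
t=37: (idle)
t=38: (idle)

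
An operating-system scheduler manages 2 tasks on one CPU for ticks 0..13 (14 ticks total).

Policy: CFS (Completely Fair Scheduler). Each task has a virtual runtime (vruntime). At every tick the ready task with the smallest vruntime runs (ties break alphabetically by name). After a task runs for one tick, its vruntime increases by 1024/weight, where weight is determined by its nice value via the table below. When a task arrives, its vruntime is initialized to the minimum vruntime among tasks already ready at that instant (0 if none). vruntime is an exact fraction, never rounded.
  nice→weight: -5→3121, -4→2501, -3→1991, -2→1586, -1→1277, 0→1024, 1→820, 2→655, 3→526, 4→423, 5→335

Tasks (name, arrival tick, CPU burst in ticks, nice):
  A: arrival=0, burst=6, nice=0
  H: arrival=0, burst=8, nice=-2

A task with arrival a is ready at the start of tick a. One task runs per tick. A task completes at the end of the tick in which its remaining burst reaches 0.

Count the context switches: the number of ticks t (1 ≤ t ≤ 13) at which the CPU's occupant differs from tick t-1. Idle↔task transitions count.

context switches = 10

t=0: vr[A=0 H=0] → run A
t=1: vr[A=1 H=0] → run H
t=2: vr[A=1 H=512/793] → run H
t=3: vr[A=1 H=1024/793] → run A
t=4: vr[A=2 H=1024/793] → run H
t=5: vr[A=2 H=1536/793] → run H
t=6: vr[A=2 H=2048/793] → run A
t=7: vr[A=3 H=2048/793] → run H
t=8: vr[A=3 H=2560/793] → run A
t=9: vr[A=4 H=2560/793] → run H
t=10: vr[A=4 H=3072/793] → run H
t=11: vr[A=4 H=3584/793] → run A
t=12: vr[A=5 H=3584/793] → run H
t=13: vr[A=5] → run A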